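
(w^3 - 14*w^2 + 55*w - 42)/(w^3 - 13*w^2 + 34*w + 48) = (w^2 - 8*w + 7)/(w^2 - 7*w - 8)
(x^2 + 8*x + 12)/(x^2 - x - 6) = (x + 6)/(x - 3)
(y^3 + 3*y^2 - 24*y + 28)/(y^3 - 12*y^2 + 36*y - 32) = (y + 7)/(y - 8)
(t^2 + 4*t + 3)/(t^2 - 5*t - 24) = (t + 1)/(t - 8)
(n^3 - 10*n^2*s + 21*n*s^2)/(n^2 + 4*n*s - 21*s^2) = n*(n - 7*s)/(n + 7*s)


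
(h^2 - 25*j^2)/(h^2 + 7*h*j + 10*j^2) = (h - 5*j)/(h + 2*j)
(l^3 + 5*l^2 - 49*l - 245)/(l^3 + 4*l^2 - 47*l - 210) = (l + 7)/(l + 6)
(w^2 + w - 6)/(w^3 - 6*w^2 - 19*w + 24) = (w - 2)/(w^2 - 9*w + 8)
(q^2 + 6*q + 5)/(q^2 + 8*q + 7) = (q + 5)/(q + 7)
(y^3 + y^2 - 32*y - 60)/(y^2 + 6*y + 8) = (y^2 - y - 30)/(y + 4)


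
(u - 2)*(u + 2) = u^2 - 4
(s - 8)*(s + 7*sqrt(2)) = s^2 - 8*s + 7*sqrt(2)*s - 56*sqrt(2)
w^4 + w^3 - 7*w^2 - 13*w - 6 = (w - 3)*(w + 1)^2*(w + 2)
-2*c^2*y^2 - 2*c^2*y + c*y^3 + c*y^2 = y*(-2*c + y)*(c*y + c)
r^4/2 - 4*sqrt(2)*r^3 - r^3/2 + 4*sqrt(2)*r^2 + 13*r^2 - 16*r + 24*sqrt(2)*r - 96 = (r/2 + 1)*(r - 3)*(r - 4*sqrt(2))^2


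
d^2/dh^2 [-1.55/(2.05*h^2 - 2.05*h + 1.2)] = (13.02775*h^2 - 13.02775*h - 1.55*(4.1*h - 2.05)*(8.2*h - 4.1) + 7.626)/(2.05*h^2 - 2.05*h + 1.2)^3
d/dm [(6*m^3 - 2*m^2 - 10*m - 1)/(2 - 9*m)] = (-108*m^3 + 54*m^2 - 8*m - 29)/(81*m^2 - 36*m + 4)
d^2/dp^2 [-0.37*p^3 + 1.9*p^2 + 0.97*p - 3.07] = 3.8 - 2.22*p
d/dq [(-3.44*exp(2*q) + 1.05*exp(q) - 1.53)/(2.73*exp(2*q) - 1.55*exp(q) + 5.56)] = (2.4655*exp(2*q) - 29.899*exp(q) + 3.4665)*exp(q)/(7.4529*exp(4*q) - 8.463*exp(3*q) + 32.7601*exp(2*q) - 17.236*exp(q) + 30.9136)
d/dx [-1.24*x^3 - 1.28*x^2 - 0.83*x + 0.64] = -3.72*x^2 - 2.56*x - 0.83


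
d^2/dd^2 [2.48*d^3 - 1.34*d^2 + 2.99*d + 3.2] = 14.88*d - 2.68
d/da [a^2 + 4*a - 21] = 2*a + 4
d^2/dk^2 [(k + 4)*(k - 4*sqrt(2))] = 2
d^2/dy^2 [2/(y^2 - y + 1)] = 4*(-y^2 + y + (2*y - 1)^2 - 1)/(y^2 - y + 1)^3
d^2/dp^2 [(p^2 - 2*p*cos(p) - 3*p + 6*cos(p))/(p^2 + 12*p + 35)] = 2*(p^5*cos(p) - 2*p^4*sin(p) + 21*p^4*cos(p) - 12*p^3*sin(p) + 140*p^3*cos(p) - 15*p^3 + 216*sqrt(2)*p^2*sin(p + pi/4) - 105*p^2 + 2124*p*sin(p) - 869*p*cos(p) + 315*p + 4970*sin(p) - 2181*cos(p) + 2485)/(p^2 + 12*p + 35)^3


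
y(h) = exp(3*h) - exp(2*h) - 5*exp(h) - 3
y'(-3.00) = -0.25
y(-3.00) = -3.25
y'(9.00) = 1596013361351.70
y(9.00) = 531982540114.24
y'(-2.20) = -0.57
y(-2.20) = -3.56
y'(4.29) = 1154430.49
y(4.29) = 382789.24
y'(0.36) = -2.44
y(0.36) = -9.28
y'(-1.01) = -1.94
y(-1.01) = -4.91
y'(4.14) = 734917.20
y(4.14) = 243445.33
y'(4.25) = 1023475.62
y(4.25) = 339283.60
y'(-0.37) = -3.42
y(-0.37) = -6.60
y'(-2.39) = -0.47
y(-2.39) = -3.47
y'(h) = 3*exp(3*h) - 2*exp(2*h) - 5*exp(h)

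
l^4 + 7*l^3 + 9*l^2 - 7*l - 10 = (l - 1)*(l + 1)*(l + 2)*(l + 5)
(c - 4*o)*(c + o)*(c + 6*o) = c^3 + 3*c^2*o - 22*c*o^2 - 24*o^3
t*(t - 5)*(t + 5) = t^3 - 25*t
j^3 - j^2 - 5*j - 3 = (j - 3)*(j + 1)^2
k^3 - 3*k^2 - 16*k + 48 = (k - 4)*(k - 3)*(k + 4)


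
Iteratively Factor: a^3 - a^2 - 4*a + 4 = (a + 2)*(a^2 - 3*a + 2) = (a - 1)*(a + 2)*(a - 2)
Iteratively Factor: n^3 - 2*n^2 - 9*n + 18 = (n - 3)*(n^2 + n - 6) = (n - 3)*(n + 3)*(n - 2)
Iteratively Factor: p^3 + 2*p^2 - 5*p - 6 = (p - 2)*(p^2 + 4*p + 3) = (p - 2)*(p + 3)*(p + 1)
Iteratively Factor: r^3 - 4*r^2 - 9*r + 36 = (r + 3)*(r^2 - 7*r + 12) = (r - 3)*(r + 3)*(r - 4)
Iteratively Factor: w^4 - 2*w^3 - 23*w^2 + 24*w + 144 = (w - 4)*(w^3 + 2*w^2 - 15*w - 36) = (w - 4)*(w + 3)*(w^2 - w - 12) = (w - 4)^2*(w + 3)*(w + 3)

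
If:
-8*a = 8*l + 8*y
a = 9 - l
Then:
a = 9 - l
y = -9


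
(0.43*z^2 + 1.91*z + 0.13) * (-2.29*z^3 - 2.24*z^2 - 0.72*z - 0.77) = -0.9847*z^5 - 5.3371*z^4 - 4.8857*z^3 - 1.9975*z^2 - 1.5643*z - 0.1001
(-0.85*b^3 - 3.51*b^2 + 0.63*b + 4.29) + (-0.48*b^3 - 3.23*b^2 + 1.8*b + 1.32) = -1.33*b^3 - 6.74*b^2 + 2.43*b + 5.61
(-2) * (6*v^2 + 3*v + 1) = -12*v^2 - 6*v - 2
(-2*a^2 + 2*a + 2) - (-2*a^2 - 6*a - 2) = 8*a + 4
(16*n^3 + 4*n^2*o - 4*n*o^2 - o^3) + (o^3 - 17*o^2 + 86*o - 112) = 16*n^3 + 4*n^2*o - 4*n*o^2 - 17*o^2 + 86*o - 112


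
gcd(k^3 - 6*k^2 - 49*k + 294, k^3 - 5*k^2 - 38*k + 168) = k - 7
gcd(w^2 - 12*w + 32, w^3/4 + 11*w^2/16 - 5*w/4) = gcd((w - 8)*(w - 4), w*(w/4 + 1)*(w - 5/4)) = 1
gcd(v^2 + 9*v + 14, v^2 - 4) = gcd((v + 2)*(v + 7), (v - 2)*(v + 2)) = v + 2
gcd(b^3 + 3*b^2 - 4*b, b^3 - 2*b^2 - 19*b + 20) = b^2 + 3*b - 4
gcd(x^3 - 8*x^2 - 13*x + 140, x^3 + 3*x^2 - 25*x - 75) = x - 5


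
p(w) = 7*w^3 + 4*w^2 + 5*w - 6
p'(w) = 21*w^2 + 8*w + 5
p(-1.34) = -22.36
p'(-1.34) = 31.99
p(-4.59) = -621.60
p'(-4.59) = 410.71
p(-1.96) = -53.14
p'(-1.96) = 69.99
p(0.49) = -1.77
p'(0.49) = 13.96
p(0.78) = 3.66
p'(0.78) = 24.02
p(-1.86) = -46.51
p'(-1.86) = 62.77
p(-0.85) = -11.66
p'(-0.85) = 13.37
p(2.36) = 120.09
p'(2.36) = 140.84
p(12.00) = 12726.00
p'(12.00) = 3125.00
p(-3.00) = -174.00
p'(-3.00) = 170.00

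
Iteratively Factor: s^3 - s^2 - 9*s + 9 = (s - 3)*(s^2 + 2*s - 3) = (s - 3)*(s - 1)*(s + 3)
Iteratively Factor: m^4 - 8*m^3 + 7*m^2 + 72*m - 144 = (m + 3)*(m^3 - 11*m^2 + 40*m - 48) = (m - 4)*(m + 3)*(m^2 - 7*m + 12) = (m - 4)^2*(m + 3)*(m - 3)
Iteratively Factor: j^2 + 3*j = (j)*(j + 3)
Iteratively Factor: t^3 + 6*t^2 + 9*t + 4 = (t + 1)*(t^2 + 5*t + 4) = (t + 1)*(t + 4)*(t + 1)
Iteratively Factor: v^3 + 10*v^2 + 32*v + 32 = (v + 4)*(v^2 + 6*v + 8) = (v + 2)*(v + 4)*(v + 4)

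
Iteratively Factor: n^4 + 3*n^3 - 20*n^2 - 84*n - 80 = (n + 2)*(n^3 + n^2 - 22*n - 40) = (n - 5)*(n + 2)*(n^2 + 6*n + 8) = (n - 5)*(n + 2)*(n + 4)*(n + 2)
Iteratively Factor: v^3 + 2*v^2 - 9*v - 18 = (v - 3)*(v^2 + 5*v + 6) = (v - 3)*(v + 3)*(v + 2)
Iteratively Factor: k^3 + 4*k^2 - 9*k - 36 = (k + 4)*(k^2 - 9) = (k - 3)*(k + 4)*(k + 3)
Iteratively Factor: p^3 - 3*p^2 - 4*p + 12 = (p - 3)*(p^2 - 4) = (p - 3)*(p + 2)*(p - 2)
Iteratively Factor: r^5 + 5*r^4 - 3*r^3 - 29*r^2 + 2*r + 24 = (r + 4)*(r^4 + r^3 - 7*r^2 - r + 6) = (r + 1)*(r + 4)*(r^3 - 7*r + 6) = (r - 1)*(r + 1)*(r + 4)*(r^2 + r - 6) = (r - 1)*(r + 1)*(r + 3)*(r + 4)*(r - 2)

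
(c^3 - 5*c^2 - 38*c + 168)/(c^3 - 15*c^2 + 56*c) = (c^2 + 2*c - 24)/(c*(c - 8))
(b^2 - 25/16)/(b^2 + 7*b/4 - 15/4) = (b + 5/4)/(b + 3)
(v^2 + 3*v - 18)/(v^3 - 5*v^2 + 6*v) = (v + 6)/(v*(v - 2))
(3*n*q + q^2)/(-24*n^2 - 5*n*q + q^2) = q/(-8*n + q)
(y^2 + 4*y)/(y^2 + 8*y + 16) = y/(y + 4)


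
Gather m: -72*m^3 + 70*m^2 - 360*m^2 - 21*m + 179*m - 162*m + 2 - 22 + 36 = -72*m^3 - 290*m^2 - 4*m + 16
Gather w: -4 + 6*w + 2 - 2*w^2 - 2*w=-2*w^2 + 4*w - 2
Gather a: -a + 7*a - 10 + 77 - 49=6*a + 18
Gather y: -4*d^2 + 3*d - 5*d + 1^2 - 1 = -4*d^2 - 2*d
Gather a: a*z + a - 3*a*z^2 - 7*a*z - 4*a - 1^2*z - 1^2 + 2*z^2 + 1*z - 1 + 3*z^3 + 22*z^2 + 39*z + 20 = a*(-3*z^2 - 6*z - 3) + 3*z^3 + 24*z^2 + 39*z + 18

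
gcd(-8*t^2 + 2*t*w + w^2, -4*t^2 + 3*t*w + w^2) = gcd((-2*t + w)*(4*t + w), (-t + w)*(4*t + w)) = 4*t + w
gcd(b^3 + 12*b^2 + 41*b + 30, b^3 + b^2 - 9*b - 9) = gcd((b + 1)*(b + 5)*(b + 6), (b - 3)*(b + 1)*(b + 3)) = b + 1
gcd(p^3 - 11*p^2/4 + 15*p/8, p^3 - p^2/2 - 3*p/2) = p^2 - 3*p/2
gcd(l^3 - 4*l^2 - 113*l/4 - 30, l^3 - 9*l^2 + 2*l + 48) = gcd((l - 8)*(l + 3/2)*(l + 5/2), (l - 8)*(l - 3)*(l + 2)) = l - 8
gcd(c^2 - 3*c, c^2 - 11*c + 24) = c - 3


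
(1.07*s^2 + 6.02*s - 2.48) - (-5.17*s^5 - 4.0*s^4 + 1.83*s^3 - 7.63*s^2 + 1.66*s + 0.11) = 5.17*s^5 + 4.0*s^4 - 1.83*s^3 + 8.7*s^2 + 4.36*s - 2.59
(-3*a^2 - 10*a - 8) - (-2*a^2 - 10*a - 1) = -a^2 - 7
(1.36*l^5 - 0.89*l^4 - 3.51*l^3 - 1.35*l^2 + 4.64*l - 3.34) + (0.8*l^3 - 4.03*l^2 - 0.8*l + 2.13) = 1.36*l^5 - 0.89*l^4 - 2.71*l^3 - 5.38*l^2 + 3.84*l - 1.21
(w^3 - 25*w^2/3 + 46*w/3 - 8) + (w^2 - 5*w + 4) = w^3 - 22*w^2/3 + 31*w/3 - 4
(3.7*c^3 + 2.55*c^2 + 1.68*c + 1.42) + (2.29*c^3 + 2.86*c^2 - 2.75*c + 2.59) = 5.99*c^3 + 5.41*c^2 - 1.07*c + 4.01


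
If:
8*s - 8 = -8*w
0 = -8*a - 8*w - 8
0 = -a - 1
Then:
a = -1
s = 1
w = 0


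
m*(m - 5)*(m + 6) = m^3 + m^2 - 30*m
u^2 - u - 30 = (u - 6)*(u + 5)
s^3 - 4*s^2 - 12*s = s*(s - 6)*(s + 2)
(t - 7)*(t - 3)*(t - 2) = t^3 - 12*t^2 + 41*t - 42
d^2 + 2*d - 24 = (d - 4)*(d + 6)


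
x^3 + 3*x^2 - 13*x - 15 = (x - 3)*(x + 1)*(x + 5)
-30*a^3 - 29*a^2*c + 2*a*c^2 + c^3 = (-5*a + c)*(a + c)*(6*a + c)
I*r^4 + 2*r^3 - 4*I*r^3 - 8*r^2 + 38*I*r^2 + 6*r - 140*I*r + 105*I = (r - 3)*(r - 7*I)*(r + 5*I)*(I*r - I)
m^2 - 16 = (m - 4)*(m + 4)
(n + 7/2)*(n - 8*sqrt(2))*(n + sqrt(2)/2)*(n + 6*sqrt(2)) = n^4 - 3*sqrt(2)*n^3/2 + 7*n^3/2 - 98*n^2 - 21*sqrt(2)*n^2/4 - 343*n - 48*sqrt(2)*n - 168*sqrt(2)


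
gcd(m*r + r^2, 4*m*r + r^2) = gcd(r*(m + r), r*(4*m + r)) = r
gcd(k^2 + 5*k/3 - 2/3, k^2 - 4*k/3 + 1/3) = k - 1/3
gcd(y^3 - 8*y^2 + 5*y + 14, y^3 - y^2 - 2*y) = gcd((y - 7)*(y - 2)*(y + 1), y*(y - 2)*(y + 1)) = y^2 - y - 2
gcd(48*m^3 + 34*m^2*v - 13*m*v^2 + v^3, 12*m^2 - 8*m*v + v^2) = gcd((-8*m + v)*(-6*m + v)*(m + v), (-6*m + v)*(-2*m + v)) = -6*m + v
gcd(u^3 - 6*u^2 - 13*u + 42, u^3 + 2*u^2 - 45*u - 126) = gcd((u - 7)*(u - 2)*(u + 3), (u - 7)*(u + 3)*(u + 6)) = u^2 - 4*u - 21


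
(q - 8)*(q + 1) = q^2 - 7*q - 8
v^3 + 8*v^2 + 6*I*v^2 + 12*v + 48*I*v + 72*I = (v + 2)*(v + 6)*(v + 6*I)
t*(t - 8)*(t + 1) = t^3 - 7*t^2 - 8*t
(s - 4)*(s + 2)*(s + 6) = s^3 + 4*s^2 - 20*s - 48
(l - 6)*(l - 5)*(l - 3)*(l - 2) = l^4 - 16*l^3 + 91*l^2 - 216*l + 180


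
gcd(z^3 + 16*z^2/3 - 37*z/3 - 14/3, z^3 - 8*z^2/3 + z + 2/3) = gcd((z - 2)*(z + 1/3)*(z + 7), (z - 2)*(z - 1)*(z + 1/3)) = z^2 - 5*z/3 - 2/3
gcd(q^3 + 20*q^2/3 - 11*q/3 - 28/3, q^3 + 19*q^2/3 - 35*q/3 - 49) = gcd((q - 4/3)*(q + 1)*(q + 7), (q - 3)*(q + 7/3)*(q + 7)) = q + 7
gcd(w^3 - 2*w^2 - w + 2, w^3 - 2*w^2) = w - 2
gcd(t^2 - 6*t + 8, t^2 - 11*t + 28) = t - 4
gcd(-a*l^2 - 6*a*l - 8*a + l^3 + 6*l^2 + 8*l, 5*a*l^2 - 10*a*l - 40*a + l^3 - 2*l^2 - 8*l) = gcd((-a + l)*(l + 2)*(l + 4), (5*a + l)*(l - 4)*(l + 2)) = l + 2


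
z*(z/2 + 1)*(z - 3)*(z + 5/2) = z^4/2 + 3*z^3/4 - 17*z^2/4 - 15*z/2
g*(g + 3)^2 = g^3 + 6*g^2 + 9*g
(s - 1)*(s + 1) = s^2 - 1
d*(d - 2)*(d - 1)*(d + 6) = d^4 + 3*d^3 - 16*d^2 + 12*d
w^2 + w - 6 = (w - 2)*(w + 3)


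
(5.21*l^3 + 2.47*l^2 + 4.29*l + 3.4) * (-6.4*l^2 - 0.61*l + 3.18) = -33.344*l^5 - 18.9861*l^4 - 12.3949*l^3 - 16.5223*l^2 + 11.5682*l + 10.812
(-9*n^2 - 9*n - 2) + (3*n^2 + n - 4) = -6*n^2 - 8*n - 6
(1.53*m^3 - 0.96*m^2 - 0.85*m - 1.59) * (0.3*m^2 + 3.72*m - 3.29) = 0.459*m^5 + 5.4036*m^4 - 8.8599*m^3 - 0.4806*m^2 - 3.1183*m + 5.2311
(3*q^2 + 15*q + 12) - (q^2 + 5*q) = 2*q^2 + 10*q + 12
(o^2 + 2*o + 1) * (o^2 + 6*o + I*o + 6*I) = o^4 + 8*o^3 + I*o^3 + 13*o^2 + 8*I*o^2 + 6*o + 13*I*o + 6*I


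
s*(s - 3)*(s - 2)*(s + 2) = s^4 - 3*s^3 - 4*s^2 + 12*s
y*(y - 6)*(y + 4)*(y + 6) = y^4 + 4*y^3 - 36*y^2 - 144*y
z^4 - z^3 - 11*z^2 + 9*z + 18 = (z - 3)*(z - 2)*(z + 1)*(z + 3)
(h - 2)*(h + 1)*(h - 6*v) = h^3 - 6*h^2*v - h^2 + 6*h*v - 2*h + 12*v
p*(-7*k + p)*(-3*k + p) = 21*k^2*p - 10*k*p^2 + p^3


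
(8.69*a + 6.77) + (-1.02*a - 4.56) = 7.67*a + 2.21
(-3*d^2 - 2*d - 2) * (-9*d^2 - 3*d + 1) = 27*d^4 + 27*d^3 + 21*d^2 + 4*d - 2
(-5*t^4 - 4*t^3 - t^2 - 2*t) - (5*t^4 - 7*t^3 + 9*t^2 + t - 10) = -10*t^4 + 3*t^3 - 10*t^2 - 3*t + 10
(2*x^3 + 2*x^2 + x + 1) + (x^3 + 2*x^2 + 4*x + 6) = 3*x^3 + 4*x^2 + 5*x + 7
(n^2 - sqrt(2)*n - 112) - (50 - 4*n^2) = 5*n^2 - sqrt(2)*n - 162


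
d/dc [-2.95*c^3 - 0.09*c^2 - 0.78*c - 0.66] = -8.85*c^2 - 0.18*c - 0.78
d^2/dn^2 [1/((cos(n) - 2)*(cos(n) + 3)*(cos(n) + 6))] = (-220*(1 - cos(n)^2)^2 + 12*sin(n)^6 + 3*cos(n)^6 - 77*cos(n)^5 - 212*cos(n)^3 - 1118*cos(n)^2 + 216*cos(n) + 712)/((cos(n) - 2)^3*(cos(n) + 3)^3*(cos(n) + 6)^3)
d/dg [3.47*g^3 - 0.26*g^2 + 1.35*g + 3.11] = 10.41*g^2 - 0.52*g + 1.35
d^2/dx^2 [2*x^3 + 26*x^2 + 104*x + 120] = 12*x + 52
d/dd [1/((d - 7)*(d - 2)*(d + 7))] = (-(d - 7)*(d - 2) - (d - 7)*(d + 7) - (d - 2)*(d + 7))/((d - 7)^2*(d - 2)^2*(d + 7)^2)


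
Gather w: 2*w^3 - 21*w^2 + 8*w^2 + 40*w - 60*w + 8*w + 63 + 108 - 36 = 2*w^3 - 13*w^2 - 12*w + 135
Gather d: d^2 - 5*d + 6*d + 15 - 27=d^2 + d - 12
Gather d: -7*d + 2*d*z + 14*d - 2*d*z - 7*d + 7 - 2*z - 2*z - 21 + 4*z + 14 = 0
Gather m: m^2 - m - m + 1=m^2 - 2*m + 1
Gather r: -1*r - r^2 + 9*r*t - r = -r^2 + r*(9*t - 2)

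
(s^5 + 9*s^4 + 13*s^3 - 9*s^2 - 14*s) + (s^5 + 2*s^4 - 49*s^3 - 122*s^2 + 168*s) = 2*s^5 + 11*s^4 - 36*s^3 - 131*s^2 + 154*s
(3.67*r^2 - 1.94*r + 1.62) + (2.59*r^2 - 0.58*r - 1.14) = 6.26*r^2 - 2.52*r + 0.48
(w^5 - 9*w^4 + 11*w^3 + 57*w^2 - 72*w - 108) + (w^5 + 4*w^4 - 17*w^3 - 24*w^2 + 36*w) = 2*w^5 - 5*w^4 - 6*w^3 + 33*w^2 - 36*w - 108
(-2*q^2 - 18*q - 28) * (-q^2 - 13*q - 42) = 2*q^4 + 44*q^3 + 346*q^2 + 1120*q + 1176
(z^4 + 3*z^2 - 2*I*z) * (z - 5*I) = z^5 - 5*I*z^4 + 3*z^3 - 17*I*z^2 - 10*z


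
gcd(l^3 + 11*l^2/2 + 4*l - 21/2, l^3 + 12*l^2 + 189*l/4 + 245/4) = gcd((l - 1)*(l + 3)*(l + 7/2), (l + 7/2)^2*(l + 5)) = l + 7/2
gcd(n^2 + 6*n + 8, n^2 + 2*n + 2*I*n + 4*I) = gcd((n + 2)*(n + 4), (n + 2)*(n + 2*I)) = n + 2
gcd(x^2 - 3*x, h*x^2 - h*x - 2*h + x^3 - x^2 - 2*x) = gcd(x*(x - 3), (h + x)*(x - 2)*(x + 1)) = 1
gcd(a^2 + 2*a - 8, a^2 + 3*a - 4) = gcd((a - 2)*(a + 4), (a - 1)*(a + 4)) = a + 4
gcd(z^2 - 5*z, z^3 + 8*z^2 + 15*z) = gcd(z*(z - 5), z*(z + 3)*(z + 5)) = z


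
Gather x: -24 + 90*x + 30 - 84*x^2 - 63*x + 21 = -84*x^2 + 27*x + 27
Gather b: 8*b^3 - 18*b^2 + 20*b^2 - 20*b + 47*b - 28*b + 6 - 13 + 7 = 8*b^3 + 2*b^2 - b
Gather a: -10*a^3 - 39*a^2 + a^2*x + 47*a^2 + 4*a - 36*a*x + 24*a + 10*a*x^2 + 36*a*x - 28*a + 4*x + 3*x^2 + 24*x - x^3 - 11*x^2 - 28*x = -10*a^3 + a^2*(x + 8) + 10*a*x^2 - x^3 - 8*x^2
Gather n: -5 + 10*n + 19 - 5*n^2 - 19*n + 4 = -5*n^2 - 9*n + 18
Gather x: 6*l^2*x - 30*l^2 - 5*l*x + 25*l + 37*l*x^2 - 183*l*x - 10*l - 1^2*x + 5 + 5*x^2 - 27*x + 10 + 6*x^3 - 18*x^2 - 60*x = -30*l^2 + 15*l + 6*x^3 + x^2*(37*l - 13) + x*(6*l^2 - 188*l - 88) + 15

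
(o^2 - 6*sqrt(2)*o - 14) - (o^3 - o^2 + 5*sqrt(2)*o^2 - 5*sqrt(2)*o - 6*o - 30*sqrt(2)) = -o^3 - 5*sqrt(2)*o^2 + 2*o^2 - sqrt(2)*o + 6*o - 14 + 30*sqrt(2)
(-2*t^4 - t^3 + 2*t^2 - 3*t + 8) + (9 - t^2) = -2*t^4 - t^3 + t^2 - 3*t + 17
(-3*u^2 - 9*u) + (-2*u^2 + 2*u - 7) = -5*u^2 - 7*u - 7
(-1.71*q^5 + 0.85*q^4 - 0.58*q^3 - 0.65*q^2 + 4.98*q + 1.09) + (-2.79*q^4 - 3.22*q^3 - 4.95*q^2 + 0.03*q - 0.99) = -1.71*q^5 - 1.94*q^4 - 3.8*q^3 - 5.6*q^2 + 5.01*q + 0.1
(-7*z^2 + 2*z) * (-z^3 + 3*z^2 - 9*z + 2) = 7*z^5 - 23*z^4 + 69*z^3 - 32*z^2 + 4*z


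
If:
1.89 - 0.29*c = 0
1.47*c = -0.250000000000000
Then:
No Solution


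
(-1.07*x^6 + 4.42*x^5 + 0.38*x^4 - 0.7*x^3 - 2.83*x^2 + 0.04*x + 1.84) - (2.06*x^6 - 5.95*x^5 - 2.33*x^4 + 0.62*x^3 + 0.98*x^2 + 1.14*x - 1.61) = -3.13*x^6 + 10.37*x^5 + 2.71*x^4 - 1.32*x^3 - 3.81*x^2 - 1.1*x + 3.45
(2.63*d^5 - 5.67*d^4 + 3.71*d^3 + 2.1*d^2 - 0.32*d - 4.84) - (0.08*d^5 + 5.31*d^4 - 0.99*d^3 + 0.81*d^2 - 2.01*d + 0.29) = 2.55*d^5 - 10.98*d^4 + 4.7*d^3 + 1.29*d^2 + 1.69*d - 5.13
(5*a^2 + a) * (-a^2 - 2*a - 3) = -5*a^4 - 11*a^3 - 17*a^2 - 3*a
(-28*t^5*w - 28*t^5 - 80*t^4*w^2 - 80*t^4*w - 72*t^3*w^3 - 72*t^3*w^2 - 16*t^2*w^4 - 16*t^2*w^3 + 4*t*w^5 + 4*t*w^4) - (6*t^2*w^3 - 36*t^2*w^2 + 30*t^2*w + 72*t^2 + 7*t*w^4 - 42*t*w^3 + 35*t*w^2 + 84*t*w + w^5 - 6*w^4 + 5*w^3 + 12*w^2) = -28*t^5*w - 28*t^5 - 80*t^4*w^2 - 80*t^4*w - 72*t^3*w^3 - 72*t^3*w^2 - 16*t^2*w^4 - 22*t^2*w^3 + 36*t^2*w^2 - 30*t^2*w - 72*t^2 + 4*t*w^5 - 3*t*w^4 + 42*t*w^3 - 35*t*w^2 - 84*t*w - w^5 + 6*w^4 - 5*w^3 - 12*w^2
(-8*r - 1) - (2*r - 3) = 2 - 10*r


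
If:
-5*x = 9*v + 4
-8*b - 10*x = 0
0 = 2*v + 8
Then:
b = -8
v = -4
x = 32/5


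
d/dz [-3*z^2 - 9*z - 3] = -6*z - 9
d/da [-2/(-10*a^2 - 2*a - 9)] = 4*(-10*a - 1)/(10*a^2 + 2*a + 9)^2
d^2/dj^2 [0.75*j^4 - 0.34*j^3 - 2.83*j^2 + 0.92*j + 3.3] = 9.0*j^2 - 2.04*j - 5.66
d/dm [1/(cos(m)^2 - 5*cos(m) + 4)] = (2*cos(m) - 5)*sin(m)/(cos(m)^2 - 5*cos(m) + 4)^2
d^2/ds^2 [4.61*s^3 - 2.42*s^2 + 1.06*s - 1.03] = 27.66*s - 4.84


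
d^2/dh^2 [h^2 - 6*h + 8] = 2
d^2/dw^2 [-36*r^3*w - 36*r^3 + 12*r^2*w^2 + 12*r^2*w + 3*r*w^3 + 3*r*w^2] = 6*r*(4*r + 3*w + 1)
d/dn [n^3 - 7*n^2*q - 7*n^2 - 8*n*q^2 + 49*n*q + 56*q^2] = 3*n^2 - 14*n*q - 14*n - 8*q^2 + 49*q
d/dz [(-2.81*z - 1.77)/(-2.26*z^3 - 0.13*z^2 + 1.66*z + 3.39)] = (6.3506*z^3 + 0.3653*z^2 - 4.6646*z - (2.81*z + 1.77)*(6.78*z^2 + 0.26*z - 1.66) - 9.5259)/(2.26*z^3 + 0.13*z^2 - 1.66*z - 3.39)^2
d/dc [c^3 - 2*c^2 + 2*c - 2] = 3*c^2 - 4*c + 2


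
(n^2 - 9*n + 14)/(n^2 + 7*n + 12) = (n^2 - 9*n + 14)/(n^2 + 7*n + 12)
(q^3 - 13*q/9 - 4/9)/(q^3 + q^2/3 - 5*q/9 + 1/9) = (9*q^2 - 9*q - 4)/(9*q^2 - 6*q + 1)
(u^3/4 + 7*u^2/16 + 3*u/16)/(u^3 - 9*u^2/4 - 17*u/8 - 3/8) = u*(4*u^2 + 7*u + 3)/(2*(8*u^3 - 18*u^2 - 17*u - 3))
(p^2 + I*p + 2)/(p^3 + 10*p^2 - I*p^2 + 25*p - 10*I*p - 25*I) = (p + 2*I)/(p^2 + 10*p + 25)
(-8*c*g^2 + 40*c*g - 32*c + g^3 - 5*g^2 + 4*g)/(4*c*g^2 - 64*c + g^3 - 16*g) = (-8*c*g + 8*c + g^2 - g)/(4*c*g + 16*c + g^2 + 4*g)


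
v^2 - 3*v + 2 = (v - 2)*(v - 1)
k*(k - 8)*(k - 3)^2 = k^4 - 14*k^3 + 57*k^2 - 72*k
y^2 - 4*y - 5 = (y - 5)*(y + 1)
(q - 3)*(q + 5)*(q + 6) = q^3 + 8*q^2 - 3*q - 90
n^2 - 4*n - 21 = (n - 7)*(n + 3)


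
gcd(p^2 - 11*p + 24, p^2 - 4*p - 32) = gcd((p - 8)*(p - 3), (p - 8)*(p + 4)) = p - 8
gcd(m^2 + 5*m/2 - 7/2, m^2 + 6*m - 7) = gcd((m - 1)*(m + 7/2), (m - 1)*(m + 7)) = m - 1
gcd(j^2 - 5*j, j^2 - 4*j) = j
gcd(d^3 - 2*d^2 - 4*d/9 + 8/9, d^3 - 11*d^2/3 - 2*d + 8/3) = d - 2/3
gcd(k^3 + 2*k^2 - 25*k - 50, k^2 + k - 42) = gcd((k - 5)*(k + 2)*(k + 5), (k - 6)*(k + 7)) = 1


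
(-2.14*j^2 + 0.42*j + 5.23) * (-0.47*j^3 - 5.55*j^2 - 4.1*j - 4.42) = 1.0058*j^5 + 11.6796*j^4 + 3.9849*j^3 - 21.2897*j^2 - 23.2994*j - 23.1166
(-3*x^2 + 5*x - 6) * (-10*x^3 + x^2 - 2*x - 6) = 30*x^5 - 53*x^4 + 71*x^3 + 2*x^2 - 18*x + 36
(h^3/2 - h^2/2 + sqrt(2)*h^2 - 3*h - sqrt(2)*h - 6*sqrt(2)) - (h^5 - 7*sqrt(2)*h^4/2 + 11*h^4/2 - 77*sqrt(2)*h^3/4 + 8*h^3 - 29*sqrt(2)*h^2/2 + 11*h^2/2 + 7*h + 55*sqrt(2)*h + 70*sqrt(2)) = -h^5 - 11*h^4/2 + 7*sqrt(2)*h^4/2 - 15*h^3/2 + 77*sqrt(2)*h^3/4 - 6*h^2 + 31*sqrt(2)*h^2/2 - 56*sqrt(2)*h - 10*h - 76*sqrt(2)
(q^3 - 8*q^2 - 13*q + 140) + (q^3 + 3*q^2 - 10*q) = 2*q^3 - 5*q^2 - 23*q + 140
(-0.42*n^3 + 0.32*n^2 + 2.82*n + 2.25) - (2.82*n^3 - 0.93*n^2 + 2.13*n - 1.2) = -3.24*n^3 + 1.25*n^2 + 0.69*n + 3.45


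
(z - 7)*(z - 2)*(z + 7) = z^3 - 2*z^2 - 49*z + 98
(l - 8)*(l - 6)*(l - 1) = l^3 - 15*l^2 + 62*l - 48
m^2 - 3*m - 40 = (m - 8)*(m + 5)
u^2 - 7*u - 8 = (u - 8)*(u + 1)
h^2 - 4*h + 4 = (h - 2)^2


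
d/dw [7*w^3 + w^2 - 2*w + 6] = 21*w^2 + 2*w - 2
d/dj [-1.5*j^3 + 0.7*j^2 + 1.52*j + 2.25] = -4.5*j^2 + 1.4*j + 1.52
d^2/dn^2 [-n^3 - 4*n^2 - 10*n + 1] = -6*n - 8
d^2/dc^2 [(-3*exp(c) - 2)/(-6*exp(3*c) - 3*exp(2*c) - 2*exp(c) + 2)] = (432*exp(6*c) + 810*exp(5*c) + 279*exp(4*c) + 570*exp(3*c) + 360*exp(2*c) + 68*exp(c) + 20)*exp(c)/(216*exp(9*c) + 324*exp(8*c) + 378*exp(7*c) + 27*exp(6*c) - 90*exp(5*c) - 162*exp(4*c) + 8*exp(3*c) + 12*exp(2*c) + 24*exp(c) - 8)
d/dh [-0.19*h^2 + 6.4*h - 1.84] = 6.4 - 0.38*h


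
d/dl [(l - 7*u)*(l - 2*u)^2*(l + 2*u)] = 4*l^3 - 27*l^2*u + 20*l*u^2 + 36*u^3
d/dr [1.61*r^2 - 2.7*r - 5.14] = 3.22*r - 2.7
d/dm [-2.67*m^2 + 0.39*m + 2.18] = 0.39 - 5.34*m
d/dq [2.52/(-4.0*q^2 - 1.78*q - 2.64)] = (20.16*q + 4.4856)/(4.0*q^2 + 1.78*q + 2.64)^2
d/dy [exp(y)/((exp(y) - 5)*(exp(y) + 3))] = (-exp(2*y) - 15)*exp(y)/(exp(4*y) - 4*exp(3*y) - 26*exp(2*y) + 60*exp(y) + 225)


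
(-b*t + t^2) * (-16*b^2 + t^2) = 16*b^3*t - 16*b^2*t^2 - b*t^3 + t^4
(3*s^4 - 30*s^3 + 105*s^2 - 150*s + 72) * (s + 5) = 3*s^5 - 15*s^4 - 45*s^3 + 375*s^2 - 678*s + 360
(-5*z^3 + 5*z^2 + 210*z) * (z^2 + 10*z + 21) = -5*z^5 - 45*z^4 + 155*z^3 + 2205*z^2 + 4410*z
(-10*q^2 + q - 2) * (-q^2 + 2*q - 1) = 10*q^4 - 21*q^3 + 14*q^2 - 5*q + 2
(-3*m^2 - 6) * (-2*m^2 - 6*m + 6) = 6*m^4 + 18*m^3 - 6*m^2 + 36*m - 36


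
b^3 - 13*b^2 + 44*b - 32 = (b - 8)*(b - 4)*(b - 1)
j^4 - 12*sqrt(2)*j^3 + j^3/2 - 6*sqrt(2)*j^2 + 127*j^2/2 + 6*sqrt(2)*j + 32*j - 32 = (j - 1/2)*(j + 1)*(j - 8*sqrt(2))*(j - 4*sqrt(2))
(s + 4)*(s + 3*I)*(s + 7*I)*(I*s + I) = I*s^4 - 10*s^3 + 5*I*s^3 - 50*s^2 - 17*I*s^2 - 40*s - 105*I*s - 84*I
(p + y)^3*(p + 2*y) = p^4 + 5*p^3*y + 9*p^2*y^2 + 7*p*y^3 + 2*y^4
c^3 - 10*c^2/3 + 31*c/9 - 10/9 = (c - 5/3)*(c - 1)*(c - 2/3)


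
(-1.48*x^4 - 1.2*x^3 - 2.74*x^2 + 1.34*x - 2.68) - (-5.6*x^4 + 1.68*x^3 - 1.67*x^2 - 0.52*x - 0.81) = 4.12*x^4 - 2.88*x^3 - 1.07*x^2 + 1.86*x - 1.87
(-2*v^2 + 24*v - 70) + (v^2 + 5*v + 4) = -v^2 + 29*v - 66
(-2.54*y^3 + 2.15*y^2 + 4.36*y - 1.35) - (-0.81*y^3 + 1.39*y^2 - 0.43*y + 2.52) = -1.73*y^3 + 0.76*y^2 + 4.79*y - 3.87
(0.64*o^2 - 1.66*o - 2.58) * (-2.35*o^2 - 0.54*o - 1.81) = -1.504*o^4 + 3.5554*o^3 + 5.801*o^2 + 4.3978*o + 4.6698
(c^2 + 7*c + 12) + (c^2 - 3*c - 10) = 2*c^2 + 4*c + 2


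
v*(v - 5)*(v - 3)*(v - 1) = v^4 - 9*v^3 + 23*v^2 - 15*v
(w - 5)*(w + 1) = w^2 - 4*w - 5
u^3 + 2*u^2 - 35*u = u*(u - 5)*(u + 7)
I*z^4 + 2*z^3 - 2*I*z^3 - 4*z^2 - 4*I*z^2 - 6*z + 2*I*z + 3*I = (z - 3)*(z + 1)*(z - I)*(I*z + 1)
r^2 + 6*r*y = r*(r + 6*y)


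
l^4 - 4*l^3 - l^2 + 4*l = l*(l - 4)*(l - 1)*(l + 1)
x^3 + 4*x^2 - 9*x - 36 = (x - 3)*(x + 3)*(x + 4)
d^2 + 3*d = d*(d + 3)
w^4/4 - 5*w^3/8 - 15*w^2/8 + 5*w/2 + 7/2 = (w/2 + 1/2)*(w/2 + 1)*(w - 7/2)*(w - 2)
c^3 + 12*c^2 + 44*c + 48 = (c + 2)*(c + 4)*(c + 6)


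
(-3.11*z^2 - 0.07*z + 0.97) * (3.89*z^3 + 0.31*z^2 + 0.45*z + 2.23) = -12.0979*z^5 - 1.2364*z^4 + 2.3521*z^3 - 6.6661*z^2 + 0.2804*z + 2.1631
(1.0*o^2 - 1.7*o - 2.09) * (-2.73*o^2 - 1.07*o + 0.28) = -2.73*o^4 + 3.571*o^3 + 7.8047*o^2 + 1.7603*o - 0.5852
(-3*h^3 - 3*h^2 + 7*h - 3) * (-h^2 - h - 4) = 3*h^5 + 6*h^4 + 8*h^3 + 8*h^2 - 25*h + 12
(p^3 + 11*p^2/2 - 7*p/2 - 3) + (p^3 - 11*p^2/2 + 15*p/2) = 2*p^3 + 4*p - 3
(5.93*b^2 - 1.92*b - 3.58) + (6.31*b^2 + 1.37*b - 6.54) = 12.24*b^2 - 0.55*b - 10.12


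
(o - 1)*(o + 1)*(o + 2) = o^3 + 2*o^2 - o - 2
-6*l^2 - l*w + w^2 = (-3*l + w)*(2*l + w)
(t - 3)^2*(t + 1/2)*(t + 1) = t^4 - 9*t^3/2 + t^2/2 + 21*t/2 + 9/2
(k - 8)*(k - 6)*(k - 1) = k^3 - 15*k^2 + 62*k - 48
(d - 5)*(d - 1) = d^2 - 6*d + 5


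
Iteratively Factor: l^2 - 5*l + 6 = (l - 2)*(l - 3)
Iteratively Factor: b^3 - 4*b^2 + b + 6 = (b - 2)*(b^2 - 2*b - 3) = (b - 2)*(b + 1)*(b - 3)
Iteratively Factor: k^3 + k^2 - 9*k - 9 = (k - 3)*(k^2 + 4*k + 3) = (k - 3)*(k + 3)*(k + 1)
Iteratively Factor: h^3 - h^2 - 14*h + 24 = (h - 2)*(h^2 + h - 12) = (h - 2)*(h + 4)*(h - 3)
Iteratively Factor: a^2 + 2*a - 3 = (a + 3)*(a - 1)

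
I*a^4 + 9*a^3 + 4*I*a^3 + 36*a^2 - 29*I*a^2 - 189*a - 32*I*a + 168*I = (a - 3)*(a + 7)*(a - 8*I)*(I*a + 1)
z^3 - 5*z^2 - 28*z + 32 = (z - 8)*(z - 1)*(z + 4)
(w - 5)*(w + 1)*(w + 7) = w^3 + 3*w^2 - 33*w - 35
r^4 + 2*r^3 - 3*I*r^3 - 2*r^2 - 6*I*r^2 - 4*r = r*(r + 2)*(r - 2*I)*(r - I)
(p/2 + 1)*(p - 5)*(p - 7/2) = p^3/2 - 13*p^2/4 + p/4 + 35/2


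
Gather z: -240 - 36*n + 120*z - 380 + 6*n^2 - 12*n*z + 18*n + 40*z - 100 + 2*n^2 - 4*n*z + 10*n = 8*n^2 - 8*n + z*(160 - 16*n) - 720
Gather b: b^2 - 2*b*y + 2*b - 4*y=b^2 + b*(2 - 2*y) - 4*y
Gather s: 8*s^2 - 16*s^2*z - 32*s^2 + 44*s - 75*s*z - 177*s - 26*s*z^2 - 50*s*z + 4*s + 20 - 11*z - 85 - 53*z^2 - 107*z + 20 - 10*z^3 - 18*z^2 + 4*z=s^2*(-16*z - 24) + s*(-26*z^2 - 125*z - 129) - 10*z^3 - 71*z^2 - 114*z - 45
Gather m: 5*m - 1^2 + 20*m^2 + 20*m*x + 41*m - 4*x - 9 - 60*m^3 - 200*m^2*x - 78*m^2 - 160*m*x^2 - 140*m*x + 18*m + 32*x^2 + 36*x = -60*m^3 + m^2*(-200*x - 58) + m*(-160*x^2 - 120*x + 64) + 32*x^2 + 32*x - 10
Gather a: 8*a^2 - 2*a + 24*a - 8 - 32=8*a^2 + 22*a - 40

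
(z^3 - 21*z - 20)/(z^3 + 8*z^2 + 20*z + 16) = (z^2 - 4*z - 5)/(z^2 + 4*z + 4)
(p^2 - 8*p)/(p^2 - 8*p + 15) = p*(p - 8)/(p^2 - 8*p + 15)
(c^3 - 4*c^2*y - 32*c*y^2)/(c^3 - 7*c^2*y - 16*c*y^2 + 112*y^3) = c*(c - 8*y)/(c^2 - 11*c*y + 28*y^2)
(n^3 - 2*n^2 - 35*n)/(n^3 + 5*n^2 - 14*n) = (n^2 - 2*n - 35)/(n^2 + 5*n - 14)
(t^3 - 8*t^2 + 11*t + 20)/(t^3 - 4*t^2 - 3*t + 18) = (t^3 - 8*t^2 + 11*t + 20)/(t^3 - 4*t^2 - 3*t + 18)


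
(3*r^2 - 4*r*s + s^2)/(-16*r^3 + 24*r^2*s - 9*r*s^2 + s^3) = (-3*r + s)/(16*r^2 - 8*r*s + s^2)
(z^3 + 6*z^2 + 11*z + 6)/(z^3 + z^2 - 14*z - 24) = (z + 1)/(z - 4)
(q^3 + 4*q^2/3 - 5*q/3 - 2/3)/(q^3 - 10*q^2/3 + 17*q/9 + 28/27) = 9*(q^2 + q - 2)/(9*q^2 - 33*q + 28)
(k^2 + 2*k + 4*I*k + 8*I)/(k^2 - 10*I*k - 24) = (k^2 + k*(2 + 4*I) + 8*I)/(k^2 - 10*I*k - 24)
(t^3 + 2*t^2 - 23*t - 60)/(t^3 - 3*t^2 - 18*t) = (t^2 - t - 20)/(t*(t - 6))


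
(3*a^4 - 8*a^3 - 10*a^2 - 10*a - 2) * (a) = 3*a^5 - 8*a^4 - 10*a^3 - 10*a^2 - 2*a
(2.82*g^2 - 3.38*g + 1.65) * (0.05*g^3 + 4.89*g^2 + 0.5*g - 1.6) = 0.141*g^5 + 13.6208*g^4 - 15.0357*g^3 + 1.8665*g^2 + 6.233*g - 2.64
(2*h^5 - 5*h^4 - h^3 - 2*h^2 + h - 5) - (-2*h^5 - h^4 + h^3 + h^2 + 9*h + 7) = 4*h^5 - 4*h^4 - 2*h^3 - 3*h^2 - 8*h - 12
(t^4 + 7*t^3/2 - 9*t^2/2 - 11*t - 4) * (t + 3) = t^5 + 13*t^4/2 + 6*t^3 - 49*t^2/2 - 37*t - 12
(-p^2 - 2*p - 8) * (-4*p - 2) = 4*p^3 + 10*p^2 + 36*p + 16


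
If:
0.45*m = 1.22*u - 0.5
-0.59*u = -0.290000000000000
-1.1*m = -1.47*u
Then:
No Solution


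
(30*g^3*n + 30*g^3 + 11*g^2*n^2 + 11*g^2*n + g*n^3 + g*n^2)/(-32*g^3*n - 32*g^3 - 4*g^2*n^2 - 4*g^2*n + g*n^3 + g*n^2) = (-30*g^2 - 11*g*n - n^2)/(32*g^2 + 4*g*n - n^2)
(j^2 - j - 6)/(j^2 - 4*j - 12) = (j - 3)/(j - 6)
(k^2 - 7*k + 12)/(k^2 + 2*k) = (k^2 - 7*k + 12)/(k*(k + 2))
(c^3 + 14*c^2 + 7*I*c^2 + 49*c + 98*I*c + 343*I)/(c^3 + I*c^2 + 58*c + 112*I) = (c^2 + 14*c + 49)/(c^2 - 6*I*c + 16)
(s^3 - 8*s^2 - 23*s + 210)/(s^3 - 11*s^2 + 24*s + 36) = (s^2 - 2*s - 35)/(s^2 - 5*s - 6)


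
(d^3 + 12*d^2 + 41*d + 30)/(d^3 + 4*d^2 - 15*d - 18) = (d + 5)/(d - 3)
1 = 1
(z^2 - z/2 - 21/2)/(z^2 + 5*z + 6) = (z - 7/2)/(z + 2)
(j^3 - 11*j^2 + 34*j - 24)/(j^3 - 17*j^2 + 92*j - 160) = (j^2 - 7*j + 6)/(j^2 - 13*j + 40)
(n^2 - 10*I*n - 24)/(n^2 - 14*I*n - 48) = (n - 4*I)/(n - 8*I)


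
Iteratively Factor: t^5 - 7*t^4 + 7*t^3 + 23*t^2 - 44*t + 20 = (t - 1)*(t^4 - 6*t^3 + t^2 + 24*t - 20) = (t - 1)^2*(t^3 - 5*t^2 - 4*t + 20) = (t - 2)*(t - 1)^2*(t^2 - 3*t - 10) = (t - 5)*(t - 2)*(t - 1)^2*(t + 2)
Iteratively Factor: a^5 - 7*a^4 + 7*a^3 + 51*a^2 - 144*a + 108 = (a + 3)*(a^4 - 10*a^3 + 37*a^2 - 60*a + 36) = (a - 3)*(a + 3)*(a^3 - 7*a^2 + 16*a - 12) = (a - 3)^2*(a + 3)*(a^2 - 4*a + 4) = (a - 3)^2*(a - 2)*(a + 3)*(a - 2)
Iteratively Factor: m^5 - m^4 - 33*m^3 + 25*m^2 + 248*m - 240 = (m - 5)*(m^4 + 4*m^3 - 13*m^2 - 40*m + 48) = (m - 5)*(m - 3)*(m^3 + 7*m^2 + 8*m - 16) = (m - 5)*(m - 3)*(m + 4)*(m^2 + 3*m - 4) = (m - 5)*(m - 3)*(m + 4)^2*(m - 1)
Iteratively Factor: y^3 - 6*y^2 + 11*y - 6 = (y - 1)*(y^2 - 5*y + 6) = (y - 2)*(y - 1)*(y - 3)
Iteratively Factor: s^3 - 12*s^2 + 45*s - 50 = (s - 5)*(s^2 - 7*s + 10) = (s - 5)*(s - 2)*(s - 5)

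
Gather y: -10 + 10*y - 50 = 10*y - 60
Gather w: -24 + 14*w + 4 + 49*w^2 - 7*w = 49*w^2 + 7*w - 20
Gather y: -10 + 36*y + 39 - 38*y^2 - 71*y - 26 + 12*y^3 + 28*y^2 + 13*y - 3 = 12*y^3 - 10*y^2 - 22*y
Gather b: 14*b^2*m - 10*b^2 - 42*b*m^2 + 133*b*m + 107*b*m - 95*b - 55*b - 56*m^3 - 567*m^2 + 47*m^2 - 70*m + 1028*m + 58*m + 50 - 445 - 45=b^2*(14*m - 10) + b*(-42*m^2 + 240*m - 150) - 56*m^3 - 520*m^2 + 1016*m - 440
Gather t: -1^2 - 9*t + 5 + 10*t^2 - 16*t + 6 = 10*t^2 - 25*t + 10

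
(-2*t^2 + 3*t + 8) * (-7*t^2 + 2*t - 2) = 14*t^4 - 25*t^3 - 46*t^2 + 10*t - 16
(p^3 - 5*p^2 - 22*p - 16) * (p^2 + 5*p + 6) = p^5 - 41*p^3 - 156*p^2 - 212*p - 96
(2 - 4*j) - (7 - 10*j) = 6*j - 5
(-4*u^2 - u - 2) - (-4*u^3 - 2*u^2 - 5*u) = 4*u^3 - 2*u^2 + 4*u - 2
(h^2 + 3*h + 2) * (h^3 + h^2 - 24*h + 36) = h^5 + 4*h^4 - 19*h^3 - 34*h^2 + 60*h + 72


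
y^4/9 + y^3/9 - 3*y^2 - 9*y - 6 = (y/3 + 1/3)*(y/3 + 1)*(y - 6)*(y + 3)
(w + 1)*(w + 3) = w^2 + 4*w + 3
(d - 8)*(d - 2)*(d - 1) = d^3 - 11*d^2 + 26*d - 16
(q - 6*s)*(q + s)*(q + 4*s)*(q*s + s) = q^4*s - q^3*s^2 + q^3*s - 26*q^2*s^3 - q^2*s^2 - 24*q*s^4 - 26*q*s^3 - 24*s^4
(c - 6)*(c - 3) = c^2 - 9*c + 18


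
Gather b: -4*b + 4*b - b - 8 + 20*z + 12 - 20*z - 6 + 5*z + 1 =-b + 5*z - 1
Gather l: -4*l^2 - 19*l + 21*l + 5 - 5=-4*l^2 + 2*l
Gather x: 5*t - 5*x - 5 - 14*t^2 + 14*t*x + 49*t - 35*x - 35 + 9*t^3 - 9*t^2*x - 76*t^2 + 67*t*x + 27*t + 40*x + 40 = 9*t^3 - 90*t^2 + 81*t + x*(-9*t^2 + 81*t)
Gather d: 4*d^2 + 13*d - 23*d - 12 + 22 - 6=4*d^2 - 10*d + 4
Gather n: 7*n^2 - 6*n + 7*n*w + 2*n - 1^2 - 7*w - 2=7*n^2 + n*(7*w - 4) - 7*w - 3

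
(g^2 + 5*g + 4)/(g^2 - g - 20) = (g + 1)/(g - 5)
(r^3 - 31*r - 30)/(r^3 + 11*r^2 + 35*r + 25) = (r - 6)/(r + 5)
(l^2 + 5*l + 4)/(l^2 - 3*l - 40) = (l^2 + 5*l + 4)/(l^2 - 3*l - 40)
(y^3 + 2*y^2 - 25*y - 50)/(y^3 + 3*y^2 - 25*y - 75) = (y + 2)/(y + 3)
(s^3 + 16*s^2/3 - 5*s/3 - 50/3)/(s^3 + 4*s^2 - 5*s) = (3*s^2 + s - 10)/(3*s*(s - 1))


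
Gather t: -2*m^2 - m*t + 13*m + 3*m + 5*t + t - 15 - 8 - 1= -2*m^2 + 16*m + t*(6 - m) - 24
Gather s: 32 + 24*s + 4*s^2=4*s^2 + 24*s + 32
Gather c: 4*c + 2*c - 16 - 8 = 6*c - 24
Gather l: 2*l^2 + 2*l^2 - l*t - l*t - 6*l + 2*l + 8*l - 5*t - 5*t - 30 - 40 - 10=4*l^2 + l*(4 - 2*t) - 10*t - 80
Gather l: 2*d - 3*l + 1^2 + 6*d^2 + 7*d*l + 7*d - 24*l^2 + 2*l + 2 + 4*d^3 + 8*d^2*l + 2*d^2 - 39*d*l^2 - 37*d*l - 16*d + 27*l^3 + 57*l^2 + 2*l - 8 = 4*d^3 + 8*d^2 - 7*d + 27*l^3 + l^2*(33 - 39*d) + l*(8*d^2 - 30*d + 1) - 5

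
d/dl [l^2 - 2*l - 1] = 2*l - 2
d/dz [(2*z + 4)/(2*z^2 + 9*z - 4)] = 2*(2*z^2 + 9*z - (z + 2)*(4*z + 9) - 4)/(2*z^2 + 9*z - 4)^2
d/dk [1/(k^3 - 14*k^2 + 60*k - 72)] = (-3*k^2 + 28*k - 60)/(k^3 - 14*k^2 + 60*k - 72)^2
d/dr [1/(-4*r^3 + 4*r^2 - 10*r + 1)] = 2*(6*r^2 - 4*r + 5)/(4*r^3 - 4*r^2 + 10*r - 1)^2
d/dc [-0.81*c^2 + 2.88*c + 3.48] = 2.88 - 1.62*c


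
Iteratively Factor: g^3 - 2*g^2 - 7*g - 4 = (g + 1)*(g^2 - 3*g - 4) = (g - 4)*(g + 1)*(g + 1)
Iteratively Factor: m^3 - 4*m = (m + 2)*(m^2 - 2*m) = (m - 2)*(m + 2)*(m)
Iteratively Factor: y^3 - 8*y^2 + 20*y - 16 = (y - 2)*(y^2 - 6*y + 8) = (y - 4)*(y - 2)*(y - 2)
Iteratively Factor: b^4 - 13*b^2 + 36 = (b - 3)*(b^3 + 3*b^2 - 4*b - 12) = (b - 3)*(b + 2)*(b^2 + b - 6) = (b - 3)*(b - 2)*(b + 2)*(b + 3)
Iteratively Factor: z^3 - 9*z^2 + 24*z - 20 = (z - 5)*(z^2 - 4*z + 4) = (z - 5)*(z - 2)*(z - 2)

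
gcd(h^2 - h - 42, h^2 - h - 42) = h^2 - h - 42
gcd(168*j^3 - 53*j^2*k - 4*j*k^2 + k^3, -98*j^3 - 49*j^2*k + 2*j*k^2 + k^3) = 7*j + k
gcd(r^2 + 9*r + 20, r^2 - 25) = r + 5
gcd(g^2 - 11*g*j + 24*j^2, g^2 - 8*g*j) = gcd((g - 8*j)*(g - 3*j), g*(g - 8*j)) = g - 8*j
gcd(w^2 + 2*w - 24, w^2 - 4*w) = w - 4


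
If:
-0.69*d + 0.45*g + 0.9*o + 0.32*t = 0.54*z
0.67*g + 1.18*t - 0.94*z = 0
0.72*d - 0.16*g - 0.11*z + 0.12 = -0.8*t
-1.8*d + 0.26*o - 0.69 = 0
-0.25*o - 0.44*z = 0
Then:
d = -0.42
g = -0.18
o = -0.22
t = 0.21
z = 0.13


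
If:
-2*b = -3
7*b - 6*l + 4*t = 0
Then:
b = 3/2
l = 2*t/3 + 7/4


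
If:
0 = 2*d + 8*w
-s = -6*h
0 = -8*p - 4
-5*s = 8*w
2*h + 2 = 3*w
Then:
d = -120/53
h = -8/53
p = -1/2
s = -48/53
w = 30/53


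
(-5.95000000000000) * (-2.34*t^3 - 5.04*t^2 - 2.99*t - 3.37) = 13.923*t^3 + 29.988*t^2 + 17.7905*t + 20.0515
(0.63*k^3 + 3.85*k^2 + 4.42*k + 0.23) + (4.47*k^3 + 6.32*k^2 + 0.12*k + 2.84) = 5.1*k^3 + 10.17*k^2 + 4.54*k + 3.07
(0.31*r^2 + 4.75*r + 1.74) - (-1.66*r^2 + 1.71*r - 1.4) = 1.97*r^2 + 3.04*r + 3.14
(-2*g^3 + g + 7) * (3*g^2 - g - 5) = -6*g^5 + 2*g^4 + 13*g^3 + 20*g^2 - 12*g - 35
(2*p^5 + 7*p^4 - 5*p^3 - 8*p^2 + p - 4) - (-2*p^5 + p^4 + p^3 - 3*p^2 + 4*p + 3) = 4*p^5 + 6*p^4 - 6*p^3 - 5*p^2 - 3*p - 7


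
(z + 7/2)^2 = z^2 + 7*z + 49/4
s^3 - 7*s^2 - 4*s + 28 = (s - 7)*(s - 2)*(s + 2)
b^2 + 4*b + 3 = (b + 1)*(b + 3)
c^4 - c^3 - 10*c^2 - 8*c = c*(c - 4)*(c + 1)*(c + 2)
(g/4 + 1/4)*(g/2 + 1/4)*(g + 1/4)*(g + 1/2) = g^4/8 + 9*g^3/32 + 7*g^2/32 + 9*g/128 + 1/128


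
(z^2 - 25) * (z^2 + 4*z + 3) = z^4 + 4*z^3 - 22*z^2 - 100*z - 75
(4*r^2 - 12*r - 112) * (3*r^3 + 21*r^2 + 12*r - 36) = 12*r^5 + 48*r^4 - 540*r^3 - 2640*r^2 - 912*r + 4032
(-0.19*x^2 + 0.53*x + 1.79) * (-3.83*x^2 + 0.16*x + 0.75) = 0.7277*x^4 - 2.0603*x^3 - 6.9134*x^2 + 0.6839*x + 1.3425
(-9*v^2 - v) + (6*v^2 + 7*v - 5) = -3*v^2 + 6*v - 5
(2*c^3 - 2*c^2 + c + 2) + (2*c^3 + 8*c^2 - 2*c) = 4*c^3 + 6*c^2 - c + 2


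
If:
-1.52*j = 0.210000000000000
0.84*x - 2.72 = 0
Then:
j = -0.14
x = 3.24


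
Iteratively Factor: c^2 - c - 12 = (c - 4)*(c + 3)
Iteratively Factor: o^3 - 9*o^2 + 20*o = (o)*(o^2 - 9*o + 20) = o*(o - 5)*(o - 4)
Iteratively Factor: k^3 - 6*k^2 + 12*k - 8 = (k - 2)*(k^2 - 4*k + 4) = (k - 2)^2*(k - 2)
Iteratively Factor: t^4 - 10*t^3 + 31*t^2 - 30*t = (t - 3)*(t^3 - 7*t^2 + 10*t) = (t - 5)*(t - 3)*(t^2 - 2*t) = (t - 5)*(t - 3)*(t - 2)*(t)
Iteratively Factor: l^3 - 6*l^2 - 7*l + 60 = (l - 4)*(l^2 - 2*l - 15) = (l - 5)*(l - 4)*(l + 3)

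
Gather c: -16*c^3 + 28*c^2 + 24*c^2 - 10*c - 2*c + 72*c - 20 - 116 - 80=-16*c^3 + 52*c^2 + 60*c - 216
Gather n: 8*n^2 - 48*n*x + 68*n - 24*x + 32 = 8*n^2 + n*(68 - 48*x) - 24*x + 32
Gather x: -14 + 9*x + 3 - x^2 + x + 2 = -x^2 + 10*x - 9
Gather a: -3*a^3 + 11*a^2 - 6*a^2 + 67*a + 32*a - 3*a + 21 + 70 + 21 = -3*a^3 + 5*a^2 + 96*a + 112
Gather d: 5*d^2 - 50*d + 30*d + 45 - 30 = 5*d^2 - 20*d + 15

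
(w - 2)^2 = w^2 - 4*w + 4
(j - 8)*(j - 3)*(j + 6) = j^3 - 5*j^2 - 42*j + 144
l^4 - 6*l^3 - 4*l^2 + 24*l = l*(l - 6)*(l - 2)*(l + 2)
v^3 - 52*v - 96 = (v - 8)*(v + 2)*(v + 6)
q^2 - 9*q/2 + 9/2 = (q - 3)*(q - 3/2)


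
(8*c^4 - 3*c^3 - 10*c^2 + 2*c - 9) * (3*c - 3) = 24*c^5 - 33*c^4 - 21*c^3 + 36*c^2 - 33*c + 27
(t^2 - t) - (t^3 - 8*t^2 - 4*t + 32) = -t^3 + 9*t^2 + 3*t - 32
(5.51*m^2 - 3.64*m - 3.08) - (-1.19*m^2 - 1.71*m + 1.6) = 6.7*m^2 - 1.93*m - 4.68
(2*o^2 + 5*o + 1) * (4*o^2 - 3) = 8*o^4 + 20*o^3 - 2*o^2 - 15*o - 3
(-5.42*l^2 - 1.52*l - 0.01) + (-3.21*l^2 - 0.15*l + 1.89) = -8.63*l^2 - 1.67*l + 1.88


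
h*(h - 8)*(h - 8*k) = h^3 - 8*h^2*k - 8*h^2 + 64*h*k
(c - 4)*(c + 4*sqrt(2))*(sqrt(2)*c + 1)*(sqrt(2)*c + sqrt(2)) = 2*c^4 - 6*c^3 + 9*sqrt(2)*c^3 - 27*sqrt(2)*c^2 - 36*sqrt(2)*c - 24*c - 32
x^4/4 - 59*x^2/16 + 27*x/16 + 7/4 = (x/4 + 1)*(x - 7/2)*(x - 1)*(x + 1/2)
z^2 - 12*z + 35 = (z - 7)*(z - 5)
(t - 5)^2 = t^2 - 10*t + 25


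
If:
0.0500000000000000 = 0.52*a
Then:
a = 0.10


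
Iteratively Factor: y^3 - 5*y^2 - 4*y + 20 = (y - 2)*(y^2 - 3*y - 10) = (y - 2)*(y + 2)*(y - 5)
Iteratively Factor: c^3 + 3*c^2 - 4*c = (c)*(c^2 + 3*c - 4) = c*(c + 4)*(c - 1)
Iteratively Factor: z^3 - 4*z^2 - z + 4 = (z - 1)*(z^2 - 3*z - 4) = (z - 4)*(z - 1)*(z + 1)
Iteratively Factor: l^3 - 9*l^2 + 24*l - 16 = (l - 4)*(l^2 - 5*l + 4) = (l - 4)^2*(l - 1)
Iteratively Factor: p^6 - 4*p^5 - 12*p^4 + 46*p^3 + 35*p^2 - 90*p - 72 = (p + 3)*(p^5 - 7*p^4 + 9*p^3 + 19*p^2 - 22*p - 24) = (p - 3)*(p + 3)*(p^4 - 4*p^3 - 3*p^2 + 10*p + 8) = (p - 3)*(p + 1)*(p + 3)*(p^3 - 5*p^2 + 2*p + 8) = (p - 3)*(p - 2)*(p + 1)*(p + 3)*(p^2 - 3*p - 4) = (p - 4)*(p - 3)*(p - 2)*(p + 1)*(p + 3)*(p + 1)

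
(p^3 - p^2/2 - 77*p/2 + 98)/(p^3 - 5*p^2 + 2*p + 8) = (p^2 + 7*p/2 - 49/2)/(p^2 - p - 2)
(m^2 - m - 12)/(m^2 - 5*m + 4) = (m + 3)/(m - 1)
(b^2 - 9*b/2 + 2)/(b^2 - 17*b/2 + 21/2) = (2*b^2 - 9*b + 4)/(2*b^2 - 17*b + 21)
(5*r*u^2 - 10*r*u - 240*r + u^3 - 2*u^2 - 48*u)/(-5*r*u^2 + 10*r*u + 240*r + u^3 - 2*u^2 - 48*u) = (-5*r - u)/(5*r - u)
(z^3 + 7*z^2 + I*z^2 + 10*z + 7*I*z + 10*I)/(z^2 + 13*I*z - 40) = (z^3 + z^2*(7 + I) + z*(10 + 7*I) + 10*I)/(z^2 + 13*I*z - 40)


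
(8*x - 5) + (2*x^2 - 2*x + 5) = 2*x^2 + 6*x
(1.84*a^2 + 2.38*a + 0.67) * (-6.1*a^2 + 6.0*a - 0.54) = -11.224*a^4 - 3.478*a^3 + 9.1994*a^2 + 2.7348*a - 0.3618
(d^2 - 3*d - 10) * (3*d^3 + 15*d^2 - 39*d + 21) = 3*d^5 + 6*d^4 - 114*d^3 - 12*d^2 + 327*d - 210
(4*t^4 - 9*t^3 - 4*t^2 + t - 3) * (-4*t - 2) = -16*t^5 + 28*t^4 + 34*t^3 + 4*t^2 + 10*t + 6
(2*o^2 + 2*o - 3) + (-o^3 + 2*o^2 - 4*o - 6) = -o^3 + 4*o^2 - 2*o - 9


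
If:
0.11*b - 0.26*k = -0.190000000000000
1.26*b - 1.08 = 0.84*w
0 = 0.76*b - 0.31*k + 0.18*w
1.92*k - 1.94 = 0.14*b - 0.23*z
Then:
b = 0.51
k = 0.95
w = -0.52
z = 0.85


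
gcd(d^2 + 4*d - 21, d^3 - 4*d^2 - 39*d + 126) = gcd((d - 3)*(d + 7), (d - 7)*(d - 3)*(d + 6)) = d - 3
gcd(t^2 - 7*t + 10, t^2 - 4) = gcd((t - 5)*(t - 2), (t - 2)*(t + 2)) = t - 2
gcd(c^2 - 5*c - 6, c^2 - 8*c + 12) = c - 6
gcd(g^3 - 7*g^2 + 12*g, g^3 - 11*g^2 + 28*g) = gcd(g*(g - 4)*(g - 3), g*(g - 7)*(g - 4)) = g^2 - 4*g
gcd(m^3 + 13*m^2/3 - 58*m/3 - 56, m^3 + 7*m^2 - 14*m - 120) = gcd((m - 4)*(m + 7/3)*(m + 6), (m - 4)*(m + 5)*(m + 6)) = m^2 + 2*m - 24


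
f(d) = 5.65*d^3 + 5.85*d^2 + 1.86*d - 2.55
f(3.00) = 208.23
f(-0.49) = -2.72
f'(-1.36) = 17.30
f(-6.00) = -1023.51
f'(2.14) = 104.52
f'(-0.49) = 0.20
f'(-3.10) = 128.48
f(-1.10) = -5.04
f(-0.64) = -2.83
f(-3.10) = -120.42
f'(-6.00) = 541.86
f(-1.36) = -8.47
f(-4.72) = -475.12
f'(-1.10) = 9.50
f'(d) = 16.95*d^2 + 11.7*d + 1.86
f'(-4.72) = 324.25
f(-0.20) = -2.73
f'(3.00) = 189.51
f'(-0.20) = 0.20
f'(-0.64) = 1.31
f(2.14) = 83.59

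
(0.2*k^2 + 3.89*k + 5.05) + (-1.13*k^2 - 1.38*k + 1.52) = -0.93*k^2 + 2.51*k + 6.57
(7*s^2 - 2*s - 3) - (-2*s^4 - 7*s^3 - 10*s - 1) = 2*s^4 + 7*s^3 + 7*s^2 + 8*s - 2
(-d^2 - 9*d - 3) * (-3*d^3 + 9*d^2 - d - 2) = 3*d^5 + 18*d^4 - 71*d^3 - 16*d^2 + 21*d + 6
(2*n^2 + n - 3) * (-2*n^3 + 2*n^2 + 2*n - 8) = -4*n^5 + 2*n^4 + 12*n^3 - 20*n^2 - 14*n + 24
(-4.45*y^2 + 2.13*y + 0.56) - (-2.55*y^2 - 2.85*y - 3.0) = -1.9*y^2 + 4.98*y + 3.56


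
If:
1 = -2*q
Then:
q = -1/2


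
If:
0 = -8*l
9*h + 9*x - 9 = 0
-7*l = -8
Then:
No Solution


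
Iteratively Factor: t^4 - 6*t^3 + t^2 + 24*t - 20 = (t - 1)*(t^3 - 5*t^2 - 4*t + 20) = (t - 2)*(t - 1)*(t^2 - 3*t - 10) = (t - 5)*(t - 2)*(t - 1)*(t + 2)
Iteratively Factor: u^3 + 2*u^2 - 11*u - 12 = (u - 3)*(u^2 + 5*u + 4) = (u - 3)*(u + 1)*(u + 4)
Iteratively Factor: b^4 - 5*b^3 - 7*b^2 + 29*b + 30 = (b + 2)*(b^3 - 7*b^2 + 7*b + 15) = (b - 3)*(b + 2)*(b^2 - 4*b - 5) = (b - 3)*(b + 1)*(b + 2)*(b - 5)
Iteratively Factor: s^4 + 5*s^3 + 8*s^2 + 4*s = (s + 2)*(s^3 + 3*s^2 + 2*s) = (s + 2)^2*(s^2 + s) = s*(s + 2)^2*(s + 1)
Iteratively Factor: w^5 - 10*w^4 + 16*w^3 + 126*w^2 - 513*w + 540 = (w - 3)*(w^4 - 7*w^3 - 5*w^2 + 111*w - 180) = (w - 3)^2*(w^3 - 4*w^2 - 17*w + 60) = (w - 3)^3*(w^2 - w - 20) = (w - 3)^3*(w + 4)*(w - 5)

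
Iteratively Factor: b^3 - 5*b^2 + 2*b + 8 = (b + 1)*(b^2 - 6*b + 8) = (b - 4)*(b + 1)*(b - 2)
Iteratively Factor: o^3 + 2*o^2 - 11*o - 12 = (o + 4)*(o^2 - 2*o - 3) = (o + 1)*(o + 4)*(o - 3)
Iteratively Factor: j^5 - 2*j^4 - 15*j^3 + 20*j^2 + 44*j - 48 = (j + 2)*(j^4 - 4*j^3 - 7*j^2 + 34*j - 24) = (j - 1)*(j + 2)*(j^3 - 3*j^2 - 10*j + 24) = (j - 1)*(j + 2)*(j + 3)*(j^2 - 6*j + 8) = (j - 2)*(j - 1)*(j + 2)*(j + 3)*(j - 4)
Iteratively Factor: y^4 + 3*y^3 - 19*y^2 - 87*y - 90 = (y + 2)*(y^3 + y^2 - 21*y - 45) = (y + 2)*(y + 3)*(y^2 - 2*y - 15) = (y - 5)*(y + 2)*(y + 3)*(y + 3)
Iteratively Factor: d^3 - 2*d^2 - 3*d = (d - 3)*(d^2 + d) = (d - 3)*(d + 1)*(d)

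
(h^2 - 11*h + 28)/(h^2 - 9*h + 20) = (h - 7)/(h - 5)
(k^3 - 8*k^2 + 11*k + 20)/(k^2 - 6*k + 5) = (k^2 - 3*k - 4)/(k - 1)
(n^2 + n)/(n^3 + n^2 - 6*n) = (n + 1)/(n^2 + n - 6)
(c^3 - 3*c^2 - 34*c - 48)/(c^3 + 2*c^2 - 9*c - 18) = (c - 8)/(c - 3)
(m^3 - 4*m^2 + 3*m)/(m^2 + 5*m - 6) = m*(m - 3)/(m + 6)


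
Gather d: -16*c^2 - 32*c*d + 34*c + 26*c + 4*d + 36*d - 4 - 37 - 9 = -16*c^2 + 60*c + d*(40 - 32*c) - 50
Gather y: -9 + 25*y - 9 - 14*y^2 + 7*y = -14*y^2 + 32*y - 18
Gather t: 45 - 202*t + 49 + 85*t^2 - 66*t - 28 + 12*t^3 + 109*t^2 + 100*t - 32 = 12*t^3 + 194*t^2 - 168*t + 34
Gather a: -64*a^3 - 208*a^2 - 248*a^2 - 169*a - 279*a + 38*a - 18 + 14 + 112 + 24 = -64*a^3 - 456*a^2 - 410*a + 132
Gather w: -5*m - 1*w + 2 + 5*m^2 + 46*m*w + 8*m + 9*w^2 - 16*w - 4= 5*m^2 + 3*m + 9*w^2 + w*(46*m - 17) - 2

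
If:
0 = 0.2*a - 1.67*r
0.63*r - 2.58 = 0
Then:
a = 34.20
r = 4.10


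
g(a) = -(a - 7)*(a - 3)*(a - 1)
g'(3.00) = 8.00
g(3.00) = 0.00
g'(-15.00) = -1036.00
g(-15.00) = 6336.00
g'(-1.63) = -74.83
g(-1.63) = 105.09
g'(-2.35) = -99.27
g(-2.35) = 167.58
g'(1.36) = -6.63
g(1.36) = -3.33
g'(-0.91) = -53.50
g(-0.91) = 59.07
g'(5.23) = 2.00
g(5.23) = 16.70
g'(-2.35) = -99.27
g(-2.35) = 167.58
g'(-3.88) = -161.52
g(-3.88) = 365.29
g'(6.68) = -17.91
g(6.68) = 6.69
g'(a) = -(a - 7)*(a - 3) - (a - 7)*(a - 1) - (a - 3)*(a - 1)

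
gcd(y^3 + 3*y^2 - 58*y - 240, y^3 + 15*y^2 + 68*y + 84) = y + 6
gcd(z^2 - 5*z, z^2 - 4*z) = z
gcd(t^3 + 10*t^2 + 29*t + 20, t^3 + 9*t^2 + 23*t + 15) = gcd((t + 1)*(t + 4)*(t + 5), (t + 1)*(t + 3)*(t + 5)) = t^2 + 6*t + 5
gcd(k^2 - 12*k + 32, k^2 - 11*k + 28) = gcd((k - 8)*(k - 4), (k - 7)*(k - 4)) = k - 4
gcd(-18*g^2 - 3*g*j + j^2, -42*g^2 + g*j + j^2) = 6*g - j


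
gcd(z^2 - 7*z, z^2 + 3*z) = z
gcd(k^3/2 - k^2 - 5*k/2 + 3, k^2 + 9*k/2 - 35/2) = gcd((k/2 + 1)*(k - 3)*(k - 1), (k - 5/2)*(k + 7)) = 1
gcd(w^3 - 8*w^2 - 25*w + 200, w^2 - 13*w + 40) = w^2 - 13*w + 40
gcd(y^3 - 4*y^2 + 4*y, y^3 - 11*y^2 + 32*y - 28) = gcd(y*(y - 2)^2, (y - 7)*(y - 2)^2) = y^2 - 4*y + 4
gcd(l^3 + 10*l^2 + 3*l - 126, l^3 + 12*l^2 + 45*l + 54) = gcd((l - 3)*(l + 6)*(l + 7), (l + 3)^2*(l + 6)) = l + 6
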